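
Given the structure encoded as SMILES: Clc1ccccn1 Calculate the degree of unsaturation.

Molecular formula: C5H4ClN.
DoU = (2C + 2 + N − H − X) / 2, where X is the halogen count and O/S are ignored.
    = (2·5 + 2 + 1 − 4 − 1) / 2 = 8 / 2 = 4.

4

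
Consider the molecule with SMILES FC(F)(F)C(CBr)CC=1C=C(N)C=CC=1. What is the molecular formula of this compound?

Walk through each heavy atom and fill implicit hydrogens from standard valence (C 4, N 3, O 2, S 2, halogen 1):
  atom 1: F (halogen, monovalent) → 0 H
  atom 2: C, bond orders sum to 4 (valence 4) → 0 H
  atom 3: F (halogen, monovalent) → 0 H
  atom 4: F (halogen, monovalent) → 0 H
  atom 5: C, bond orders sum to 3 (valence 4) → 1 H
  atom 6: C, bond orders sum to 2 (valence 4) → 2 H
  atom 7: Br (halogen, monovalent) → 0 H
  atom 8: C, bond orders sum to 2 (valence 4) → 2 H
  atom 9: C, bond orders sum to 4 (valence 4) → 0 H
  atom 10: C, bond orders sum to 3 (valence 4) → 1 H
  atom 11: C, bond orders sum to 4 (valence 4) → 0 H
  atom 12: N, bond orders sum to 1 (valence 3) → 2 H
  atom 13: C, bond orders sum to 3 (valence 4) → 1 H
  atom 14: C, bond orders sum to 3 (valence 4) → 1 H
  atom 15: C, bond orders sum to 3 (valence 4) → 1 H
Totals → C:10, H:11, Br:1, F:3, N:1.
In Hill order: C10H11BrF3N.

C10H11BrF3N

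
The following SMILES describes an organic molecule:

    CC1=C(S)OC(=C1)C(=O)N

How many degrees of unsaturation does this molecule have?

4

Molecular formula: C6H7NO2S.
DoU = (2C + 2 + N − H − X) / 2, where X is the halogen count and O/S are ignored.
    = (2·6 + 2 + 1 − 7 − 0) / 2 = 8 / 2 = 4.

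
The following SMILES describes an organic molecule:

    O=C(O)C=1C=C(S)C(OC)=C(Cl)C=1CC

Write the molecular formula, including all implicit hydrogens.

C10H11ClO3S

Walk through each heavy atom and fill implicit hydrogens from standard valence (C 4, N 3, O 2, S 2, halogen 1):
  atom 1: O, bond orders sum to 2 (valence 2) → 0 H
  atom 2: C, bond orders sum to 4 (valence 4) → 0 H
  atom 3: O, bond orders sum to 1 (valence 2) → 1 H
  atom 4: C, bond orders sum to 4 (valence 4) → 0 H
  atom 5: C, bond orders sum to 3 (valence 4) → 1 H
  atom 6: C, bond orders sum to 4 (valence 4) → 0 H
  atom 7: S, bond orders sum to 1 (valence 2) → 1 H
  atom 8: C, bond orders sum to 4 (valence 4) → 0 H
  atom 9: O, bond orders sum to 2 (valence 2) → 0 H
  atom 10: C, bond orders sum to 1 (valence 4) → 3 H
  atom 11: C, bond orders sum to 4 (valence 4) → 0 H
  atom 12: Cl (halogen, monovalent) → 0 H
  atom 13: C, bond orders sum to 4 (valence 4) → 0 H
  atom 14: C, bond orders sum to 2 (valence 4) → 2 H
  atom 15: C, bond orders sum to 1 (valence 4) → 3 H
Totals → C:10, H:11, Cl:1, O:3, S:1.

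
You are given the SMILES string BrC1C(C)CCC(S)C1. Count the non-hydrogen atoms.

Every atom symbol written in the SMILES (organic subset) is one heavy atom; implicit H are not written.
Heavy atoms by element → Br:1, C:7, S:1.
Total: 9.

9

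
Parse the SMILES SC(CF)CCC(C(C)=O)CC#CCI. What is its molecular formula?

Walk through each heavy atom and fill implicit hydrogens from standard valence (C 4, N 3, O 2, S 2, halogen 1):
  atom 1: S, bond orders sum to 1 (valence 2) → 1 H
  atom 2: C, bond orders sum to 3 (valence 4) → 1 H
  atom 3: C, bond orders sum to 2 (valence 4) → 2 H
  atom 4: F (halogen, monovalent) → 0 H
  atom 5: C, bond orders sum to 2 (valence 4) → 2 H
  atom 6: C, bond orders sum to 2 (valence 4) → 2 H
  atom 7: C, bond orders sum to 3 (valence 4) → 1 H
  atom 8: C, bond orders sum to 4 (valence 4) → 0 H
  atom 9: C, bond orders sum to 1 (valence 4) → 3 H
  atom 10: O, bond orders sum to 2 (valence 2) → 0 H
  atom 11: C, bond orders sum to 2 (valence 4) → 2 H
  atom 12: C, bond orders sum to 4 (valence 4) → 0 H
  atom 13: C, bond orders sum to 4 (valence 4) → 0 H
  atom 14: C, bond orders sum to 2 (valence 4) → 2 H
  atom 15: I (halogen, monovalent) → 0 H
Totals → C:11, H:16, F:1, I:1, O:1, S:1.

C11H16FIOS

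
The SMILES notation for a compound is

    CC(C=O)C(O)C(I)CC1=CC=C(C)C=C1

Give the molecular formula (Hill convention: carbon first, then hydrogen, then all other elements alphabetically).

Walk through each heavy atom and fill implicit hydrogens from standard valence (C 4, N 3, O 2, S 2, halogen 1):
  atom 1: C, bond orders sum to 1 (valence 4) → 3 H
  atom 2: C, bond orders sum to 3 (valence 4) → 1 H
  atom 3: C, bond orders sum to 3 (valence 4) → 1 H
  atom 4: O, bond orders sum to 2 (valence 2) → 0 H
  atom 5: C, bond orders sum to 3 (valence 4) → 1 H
  atom 6: O, bond orders sum to 1 (valence 2) → 1 H
  atom 7: C, bond orders sum to 3 (valence 4) → 1 H
  atom 8: I (halogen, monovalent) → 0 H
  atom 9: C, bond orders sum to 2 (valence 4) → 2 H
  atom 10: C, bond orders sum to 4 (valence 4) → 0 H
  atom 11: C, bond orders sum to 3 (valence 4) → 1 H
  atom 12: C, bond orders sum to 3 (valence 4) → 1 H
  atom 13: C, bond orders sum to 4 (valence 4) → 0 H
  atom 14: C, bond orders sum to 1 (valence 4) → 3 H
  atom 15: C, bond orders sum to 3 (valence 4) → 1 H
  atom 16: C, bond orders sum to 3 (valence 4) → 1 H
Totals → C:13, H:17, I:1, O:2.

C13H17IO2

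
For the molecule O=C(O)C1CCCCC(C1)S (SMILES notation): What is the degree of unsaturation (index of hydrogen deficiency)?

2

Molecular formula: C8H14O2S.
DoU = (2C + 2 + N − H − X) / 2, where X is the halogen count and O/S are ignored.
    = (2·8 + 2 + 0 − 14 − 0) / 2 = 4 / 2 = 2.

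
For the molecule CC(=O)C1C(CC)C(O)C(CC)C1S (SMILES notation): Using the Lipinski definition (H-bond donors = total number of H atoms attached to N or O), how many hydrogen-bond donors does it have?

1

Donors: find every N or O and count the H atoms it carries.
  atom 3 (O): bond orders sum to 2 → 0 H
  atom 9 (O): bond orders sum to 1 → 1 H
Lipinski HBD = 1.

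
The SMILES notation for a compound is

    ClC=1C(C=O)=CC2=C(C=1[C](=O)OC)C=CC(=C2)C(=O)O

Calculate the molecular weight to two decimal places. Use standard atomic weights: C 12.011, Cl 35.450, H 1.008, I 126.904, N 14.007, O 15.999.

292.67 g/mol

First, the molecular formula is C14H9ClO5 (counting implicit H from valence).
  C: 14 × 12.011 = 168.154
  Cl: 1 × 35.450 = 35.450
  H: 9 × 1.008 = 9.072
  O: 5 × 15.999 = 79.995
Sum: 14×12.011 + 1×35.450 + 9×1.008 + 5×15.999 = 292.671 → 292.67 g/mol.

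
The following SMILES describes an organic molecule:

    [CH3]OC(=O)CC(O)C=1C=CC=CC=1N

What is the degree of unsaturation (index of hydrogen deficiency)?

5

Degree of unsaturation = (number of rings) + (number of π bonds).
Ring closures in the SMILES: 1.
π bonds: 4 double bonds (each 1 DoU) → 4 DoU from unsaturation.
Total DoU = 1 + 4 = 5.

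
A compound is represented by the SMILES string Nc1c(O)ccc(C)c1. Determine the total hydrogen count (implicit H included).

9

Walk through each heavy atom and fill implicit hydrogens from standard valence (C 4, N 3, O 2, S 2, halogen 1); for lowercase aromatic atoms, an aromatic c carries 1 H when it has two neighbours and 0 H with three, and aromatic n carries 0 H:
  atom 1: N, bond orders sum to 1 (valence 3) → 2 H
  atom 2: aromatic c, 3 neighbours → 0 H
  atom 3: aromatic c, 3 neighbours → 0 H
  atom 4: O, bond orders sum to 1 (valence 2) → 1 H
  atom 5: aromatic c, 2 neighbours → 1 H
  atom 6: aromatic c, 2 neighbours → 1 H
  atom 7: aromatic c, 3 neighbours → 0 H
  atom 8: C, bond orders sum to 1 (valence 4) → 3 H
  atom 9: aromatic c, 2 neighbours → 1 H
Total hydrogens: 9.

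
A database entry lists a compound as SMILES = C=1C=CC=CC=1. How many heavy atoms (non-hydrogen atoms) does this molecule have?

Every atom symbol written in the SMILES (organic subset) is one heavy atom; implicit H are not written.
Heavy atoms by element → C:6.
Total: 6.

6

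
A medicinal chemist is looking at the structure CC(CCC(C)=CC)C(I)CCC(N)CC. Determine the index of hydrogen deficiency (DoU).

Molecular formula: C14H28IN.
DoU = (2C + 2 + N − H − X) / 2, where X is the halogen count and O/S are ignored.
    = (2·14 + 2 + 1 − 28 − 1) / 2 = 2 / 2 = 1.

1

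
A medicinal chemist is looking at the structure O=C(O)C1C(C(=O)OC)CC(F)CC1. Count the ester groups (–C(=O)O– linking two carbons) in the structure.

1

The ester motif appears at heavy-atom position 6 in the SMILES.
Other groups present: 1 carboxylic acid.
Ester count: 1.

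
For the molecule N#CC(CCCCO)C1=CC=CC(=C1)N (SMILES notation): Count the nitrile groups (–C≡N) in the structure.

The nitrile motif appears at heavy-atom position 2 in the SMILES.
Other groups present: 1 hydroxyl, 1 primary amine.
Nitrile count: 1.

1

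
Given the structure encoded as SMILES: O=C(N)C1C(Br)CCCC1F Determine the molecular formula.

C7H11BrFNO

Walk through each heavy atom and fill implicit hydrogens from standard valence (C 4, N 3, O 2, S 2, halogen 1):
  atom 1: O, bond orders sum to 2 (valence 2) → 0 H
  atom 2: C, bond orders sum to 4 (valence 4) → 0 H
  atom 3: N, bond orders sum to 1 (valence 3) → 2 H
  atom 4: C, bond orders sum to 3 (valence 4) → 1 H
  atom 5: C, bond orders sum to 3 (valence 4) → 1 H
  atom 6: Br (halogen, monovalent) → 0 H
  atom 7: C, bond orders sum to 2 (valence 4) → 2 H
  atom 8: C, bond orders sum to 2 (valence 4) → 2 H
  atom 9: C, bond orders sum to 2 (valence 4) → 2 H
  atom 10: C, bond orders sum to 3 (valence 4) → 1 H
  atom 11: F (halogen, monovalent) → 0 H
Totals → C:7, H:11, Br:1, F:1, N:1, O:1.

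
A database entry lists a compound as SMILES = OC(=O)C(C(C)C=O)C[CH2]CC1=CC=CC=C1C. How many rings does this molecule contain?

In SMILES, each pair of matching ring-closure digits denotes one ring-closing bond; the number of such bonds equals the number of independent rings.
Ring-closure bonds here: 1.

1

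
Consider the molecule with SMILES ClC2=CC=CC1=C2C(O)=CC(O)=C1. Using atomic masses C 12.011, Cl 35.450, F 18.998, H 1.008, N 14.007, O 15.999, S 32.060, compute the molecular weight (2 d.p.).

First, the molecular formula is C10H7ClO2 (counting implicit H from valence).
  C: 10 × 12.011 = 120.110
  Cl: 1 × 35.450 = 35.450
  H: 7 × 1.008 = 7.056
  O: 2 × 15.999 = 31.998
Sum: 10×12.011 + 1×35.450 + 7×1.008 + 2×15.999 = 194.614 → 194.61 g/mol.

194.61 g/mol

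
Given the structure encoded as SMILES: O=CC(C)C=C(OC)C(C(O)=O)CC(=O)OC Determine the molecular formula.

C11H16O6

Walk through each heavy atom and fill implicit hydrogens from standard valence (C 4, N 3, O 2, S 2, halogen 1):
  atom 1: O, bond orders sum to 2 (valence 2) → 0 H
  atom 2: C, bond orders sum to 3 (valence 4) → 1 H
  atom 3: C, bond orders sum to 3 (valence 4) → 1 H
  atom 4: C, bond orders sum to 1 (valence 4) → 3 H
  atom 5: C, bond orders sum to 3 (valence 4) → 1 H
  atom 6: C, bond orders sum to 4 (valence 4) → 0 H
  atom 7: O, bond orders sum to 2 (valence 2) → 0 H
  atom 8: C, bond orders sum to 1 (valence 4) → 3 H
  atom 9: C, bond orders sum to 3 (valence 4) → 1 H
  atom 10: C, bond orders sum to 4 (valence 4) → 0 H
  atom 11: O, bond orders sum to 1 (valence 2) → 1 H
  atom 12: O, bond orders sum to 2 (valence 2) → 0 H
  atom 13: C, bond orders sum to 2 (valence 4) → 2 H
  atom 14: C, bond orders sum to 4 (valence 4) → 0 H
  atom 15: O, bond orders sum to 2 (valence 2) → 0 H
  atom 16: O, bond orders sum to 2 (valence 2) → 0 H
  atom 17: C, bond orders sum to 1 (valence 4) → 3 H
Totals → C:11, H:16, O:6.
In Hill order: C11H16O6.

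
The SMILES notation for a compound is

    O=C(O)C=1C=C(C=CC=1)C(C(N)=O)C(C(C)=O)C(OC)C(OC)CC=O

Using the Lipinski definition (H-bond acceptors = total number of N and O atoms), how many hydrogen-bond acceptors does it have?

N atoms: 1; O atoms: 7.
Lipinski HBA = 1 + 7 = 8.

8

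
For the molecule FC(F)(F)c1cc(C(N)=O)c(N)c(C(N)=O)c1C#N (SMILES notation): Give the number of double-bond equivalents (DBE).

8

Molecular formula: C10H7F3N4O2.
DoU = (2C + 2 + N − H − X) / 2, where X is the halogen count and O/S are ignored.
    = (2·10 + 2 + 4 − 7 − 3) / 2 = 16 / 2 = 8.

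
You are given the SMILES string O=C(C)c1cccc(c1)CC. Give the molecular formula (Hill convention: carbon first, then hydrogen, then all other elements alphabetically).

C10H12O

Walk through each heavy atom and fill implicit hydrogens from standard valence (C 4, N 3, O 2, S 2, halogen 1); for lowercase aromatic atoms, an aromatic c carries 1 H when it has two neighbours and 0 H with three, and aromatic n carries 0 H:
  atom 1: O, bond orders sum to 2 (valence 2) → 0 H
  atom 2: C, bond orders sum to 4 (valence 4) → 0 H
  atom 3: C, bond orders sum to 1 (valence 4) → 3 H
  atom 4: aromatic c, 3 neighbours → 0 H
  atom 5: aromatic c, 2 neighbours → 1 H
  atom 6: aromatic c, 2 neighbours → 1 H
  atom 7: aromatic c, 2 neighbours → 1 H
  atom 8: aromatic c, 3 neighbours → 0 H
  atom 9: aromatic c, 2 neighbours → 1 H
  atom 10: C, bond orders sum to 2 (valence 4) → 2 H
  atom 11: C, bond orders sum to 1 (valence 4) → 3 H
Totals → C:10, H:12, O:1.
In Hill order: C10H12O.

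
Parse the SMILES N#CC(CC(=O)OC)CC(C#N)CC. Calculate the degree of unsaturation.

Molecular formula: C10H14N2O2.
DoU = (2C + 2 + N − H − X) / 2, where X is the halogen count and O/S are ignored.
    = (2·10 + 2 + 2 − 14 − 0) / 2 = 10 / 2 = 5.

5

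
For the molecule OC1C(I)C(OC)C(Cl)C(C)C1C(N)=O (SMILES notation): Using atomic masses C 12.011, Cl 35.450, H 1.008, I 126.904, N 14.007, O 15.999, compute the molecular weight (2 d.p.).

First, the molecular formula is C9H15ClINO3 (counting implicit H from valence).
  C: 9 × 12.011 = 108.099
  Cl: 1 × 35.450 = 35.450
  H: 15 × 1.008 = 15.120
  I: 1 × 126.904 = 126.904
  N: 1 × 14.007 = 14.007
  O: 3 × 15.999 = 47.997
Sum: 9×12.011 + 1×35.450 + 15×1.008 + 1×126.904 + 1×14.007 + 3×15.999 = 347.577 → 347.58 g/mol.

347.58 g/mol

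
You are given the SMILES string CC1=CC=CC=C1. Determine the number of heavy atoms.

7

Every atom symbol written in the SMILES (organic subset) is one heavy atom; implicit H are not written.
Heavy atoms by element → C:7.
Total: 7.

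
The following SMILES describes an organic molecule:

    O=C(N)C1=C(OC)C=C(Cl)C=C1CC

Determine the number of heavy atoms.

14

Every atom symbol written in the SMILES (organic subset) is one heavy atom; implicit H are not written.
Heavy atoms by element → C:10, Cl:1, N:1, O:2.
Total: 14.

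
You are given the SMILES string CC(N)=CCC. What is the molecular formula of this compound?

Walk through each heavy atom and fill implicit hydrogens from standard valence (C 4, N 3, O 2, S 2, halogen 1):
  atom 1: C, bond orders sum to 1 (valence 4) → 3 H
  atom 2: C, bond orders sum to 4 (valence 4) → 0 H
  atom 3: N, bond orders sum to 1 (valence 3) → 2 H
  atom 4: C, bond orders sum to 3 (valence 4) → 1 H
  atom 5: C, bond orders sum to 2 (valence 4) → 2 H
  atom 6: C, bond orders sum to 1 (valence 4) → 3 H
Totals → C:5, H:11, N:1.
In Hill order: C5H11N.

C5H11N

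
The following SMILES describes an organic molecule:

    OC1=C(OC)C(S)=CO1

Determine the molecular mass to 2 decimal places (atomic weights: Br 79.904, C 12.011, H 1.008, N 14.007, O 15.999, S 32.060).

146.16 g/mol

First, the molecular formula is C5H6O3S (counting implicit H from valence).
  C: 5 × 12.011 = 60.055
  H: 6 × 1.008 = 6.048
  O: 3 × 15.999 = 47.997
  S: 1 × 32.060 = 32.060
Sum: 5×12.011 + 6×1.008 + 3×15.999 + 1×32.060 = 146.160 → 146.16 g/mol.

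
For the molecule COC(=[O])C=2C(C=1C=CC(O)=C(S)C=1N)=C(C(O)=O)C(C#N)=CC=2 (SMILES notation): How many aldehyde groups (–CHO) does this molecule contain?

0

Scan the SMILES for the aldehyde motif — none present.
Groups that are present: 1 carboxylic acid, 1 ester, 1 hydroxyl, 1 nitrile, 1 primary amine, 1 thiol.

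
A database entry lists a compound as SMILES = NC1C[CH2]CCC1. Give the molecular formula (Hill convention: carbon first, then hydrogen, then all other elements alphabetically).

C6H13N

Walk through each heavy atom and fill implicit hydrogens from standard valence (C 4, N 3, O 2, S 2, halogen 1):
  atom 1: N, bond orders sum to 1 (valence 3) → 2 H
  atom 2: C, bond orders sum to 3 (valence 4) → 1 H
  atom 3: C, bond orders sum to 2 (valence 4) → 2 H
  atom 4: C with explicit H count 2
  atom 5: C, bond orders sum to 2 (valence 4) → 2 H
  atom 6: C, bond orders sum to 2 (valence 4) → 2 H
  atom 7: C, bond orders sum to 2 (valence 4) → 2 H
Totals → C:6, H:13, N:1.
In Hill order: C6H13N.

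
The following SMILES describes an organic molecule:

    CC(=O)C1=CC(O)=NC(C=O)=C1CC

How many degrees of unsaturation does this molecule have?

Degree of unsaturation = (number of rings) + (number of π bonds).
Ring closures in the SMILES: 1.
π bonds: 5 double bonds (each 1 DoU) → 5 DoU from unsaturation.
Total DoU = 1 + 5 = 6.

6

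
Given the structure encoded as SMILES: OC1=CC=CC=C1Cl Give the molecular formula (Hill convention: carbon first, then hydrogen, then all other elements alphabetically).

Walk through each heavy atom and fill implicit hydrogens from standard valence (C 4, N 3, O 2, S 2, halogen 1):
  atom 1: O, bond orders sum to 1 (valence 2) → 1 H
  atom 2: C, bond orders sum to 4 (valence 4) → 0 H
  atom 3: C, bond orders sum to 3 (valence 4) → 1 H
  atom 4: C, bond orders sum to 3 (valence 4) → 1 H
  atom 5: C, bond orders sum to 3 (valence 4) → 1 H
  atom 6: C, bond orders sum to 3 (valence 4) → 1 H
  atom 7: C, bond orders sum to 4 (valence 4) → 0 H
  atom 8: Cl (halogen, monovalent) → 0 H
Totals → C:6, H:5, Cl:1, O:1.

C6H5ClO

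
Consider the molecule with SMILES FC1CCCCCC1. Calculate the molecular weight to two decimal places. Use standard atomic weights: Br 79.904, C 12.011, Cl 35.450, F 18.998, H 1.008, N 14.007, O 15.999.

First, the molecular formula is C7H13F (counting implicit H from valence).
  C: 7 × 12.011 = 84.077
  F: 1 × 18.998 = 18.998
  H: 13 × 1.008 = 13.104
Sum: 7×12.011 + 1×18.998 + 13×1.008 = 116.179 → 116.18 g/mol.

116.18 g/mol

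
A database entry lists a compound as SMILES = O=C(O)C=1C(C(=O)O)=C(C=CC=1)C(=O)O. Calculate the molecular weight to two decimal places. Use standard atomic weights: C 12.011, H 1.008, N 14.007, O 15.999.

210.14 g/mol

First, the molecular formula is C9H6O6 (counting implicit H from valence).
  C: 9 × 12.011 = 108.099
  H: 6 × 1.008 = 6.048
  O: 6 × 15.999 = 95.994
Sum: 9×12.011 + 6×1.008 + 6×15.999 = 210.141 → 210.14 g/mol.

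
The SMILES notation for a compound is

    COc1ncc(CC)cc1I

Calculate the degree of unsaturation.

Molecular formula: C8H10INO.
DoU = (2C + 2 + N − H − X) / 2, where X is the halogen count and O/S are ignored.
    = (2·8 + 2 + 1 − 10 − 1) / 2 = 8 / 2 = 4.

4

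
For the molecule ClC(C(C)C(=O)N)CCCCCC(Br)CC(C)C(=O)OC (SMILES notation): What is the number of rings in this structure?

In SMILES, each pair of matching ring-closure digits denotes one ring-closing bond; the number of such bonds equals the number of independent rings.
Ring-closure bonds here: 0.

0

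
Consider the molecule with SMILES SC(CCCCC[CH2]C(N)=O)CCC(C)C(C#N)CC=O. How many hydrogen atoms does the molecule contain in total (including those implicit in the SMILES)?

28

Walk through each heavy atom and fill implicit hydrogens from standard valence (C 4, N 3, O 2, S 2, halogen 1):
  atom 1: S, bond orders sum to 1 (valence 2) → 1 H
  atom 2: C, bond orders sum to 3 (valence 4) → 1 H
  atom 3: C, bond orders sum to 2 (valence 4) → 2 H
  atom 4: C, bond orders sum to 2 (valence 4) → 2 H
  atom 5: C, bond orders sum to 2 (valence 4) → 2 H
  atom 6: C, bond orders sum to 2 (valence 4) → 2 H
  atom 7: C, bond orders sum to 2 (valence 4) → 2 H
  atom 8: C with explicit H count 2
  atom 9: C, bond orders sum to 4 (valence 4) → 0 H
  atom 10: N, bond orders sum to 1 (valence 3) → 2 H
  atom 11: O, bond orders sum to 2 (valence 2) → 0 H
  atom 12: C, bond orders sum to 2 (valence 4) → 2 H
  atom 13: C, bond orders sum to 2 (valence 4) → 2 H
  atom 14: C, bond orders sum to 3 (valence 4) → 1 H
  atom 15: C, bond orders sum to 1 (valence 4) → 3 H
  atom 16: C, bond orders sum to 3 (valence 4) → 1 H
  atom 17: C, bond orders sum to 4 (valence 4) → 0 H
  atom 18: N, bond orders sum to 3 (valence 3) → 0 H
  atom 19: C, bond orders sum to 2 (valence 4) → 2 H
  atom 20: C, bond orders sum to 3 (valence 4) → 1 H
  atom 21: O, bond orders sum to 2 (valence 2) → 0 H
Total hydrogens: 28.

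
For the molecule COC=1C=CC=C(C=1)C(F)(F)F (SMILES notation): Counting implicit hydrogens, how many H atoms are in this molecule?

7

Walk through each heavy atom and fill implicit hydrogens from standard valence (C 4, N 3, O 2, S 2, halogen 1):
  atom 1: C, bond orders sum to 1 (valence 4) → 3 H
  atom 2: O, bond orders sum to 2 (valence 2) → 0 H
  atom 3: C, bond orders sum to 4 (valence 4) → 0 H
  atom 4: C, bond orders sum to 3 (valence 4) → 1 H
  atom 5: C, bond orders sum to 3 (valence 4) → 1 H
  atom 6: C, bond orders sum to 3 (valence 4) → 1 H
  atom 7: C, bond orders sum to 4 (valence 4) → 0 H
  atom 8: C, bond orders sum to 3 (valence 4) → 1 H
  atom 9: C, bond orders sum to 4 (valence 4) → 0 H
  atom 10: F (halogen, monovalent) → 0 H
  atom 11: F (halogen, monovalent) → 0 H
  atom 12: F (halogen, monovalent) → 0 H
Total hydrogens: 7.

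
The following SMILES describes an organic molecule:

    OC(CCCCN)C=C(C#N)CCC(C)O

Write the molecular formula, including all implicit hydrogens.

Walk through each heavy atom and fill implicit hydrogens from standard valence (C 4, N 3, O 2, S 2, halogen 1):
  atom 1: O, bond orders sum to 1 (valence 2) → 1 H
  atom 2: C, bond orders sum to 3 (valence 4) → 1 H
  atom 3: C, bond orders sum to 2 (valence 4) → 2 H
  atom 4: C, bond orders sum to 2 (valence 4) → 2 H
  atom 5: C, bond orders sum to 2 (valence 4) → 2 H
  atom 6: C, bond orders sum to 2 (valence 4) → 2 H
  atom 7: N, bond orders sum to 1 (valence 3) → 2 H
  atom 8: C, bond orders sum to 3 (valence 4) → 1 H
  atom 9: C, bond orders sum to 4 (valence 4) → 0 H
  atom 10: C, bond orders sum to 4 (valence 4) → 0 H
  atom 11: N, bond orders sum to 3 (valence 3) → 0 H
  atom 12: C, bond orders sum to 2 (valence 4) → 2 H
  atom 13: C, bond orders sum to 2 (valence 4) → 2 H
  atom 14: C, bond orders sum to 3 (valence 4) → 1 H
  atom 15: C, bond orders sum to 1 (valence 4) → 3 H
  atom 16: O, bond orders sum to 1 (valence 2) → 1 H
Totals → C:12, H:22, N:2, O:2.
In Hill order: C12H22N2O2.

C12H22N2O2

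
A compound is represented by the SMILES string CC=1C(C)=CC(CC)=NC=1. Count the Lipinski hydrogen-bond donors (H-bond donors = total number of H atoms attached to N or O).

0

Donors: find every N or O and count the H atoms it carries.
  atom 9 (N): bond orders sum to 3 → 0 H
Lipinski HBD = 0.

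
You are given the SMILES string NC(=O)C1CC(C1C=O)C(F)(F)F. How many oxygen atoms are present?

2

Scan the SMILES for O atoms (remember two-letter symbols like Cl and Br are single atoms).
Oxygen count: 2.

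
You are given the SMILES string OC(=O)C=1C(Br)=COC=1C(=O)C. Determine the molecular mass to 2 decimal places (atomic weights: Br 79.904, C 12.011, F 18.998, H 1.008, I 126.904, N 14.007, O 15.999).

233.02 g/mol

First, the molecular formula is C7H5BrO4 (counting implicit H from valence).
  Br: 1 × 79.904 = 79.904
  C: 7 × 12.011 = 84.077
  H: 5 × 1.008 = 5.040
  O: 4 × 15.999 = 63.996
Sum: 1×79.904 + 7×12.011 + 5×1.008 + 4×15.999 = 233.017 → 233.02 g/mol.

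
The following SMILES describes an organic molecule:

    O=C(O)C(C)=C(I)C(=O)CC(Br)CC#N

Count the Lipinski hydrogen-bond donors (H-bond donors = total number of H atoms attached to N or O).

Donors: find every N or O and count the H atoms it carries.
  atom 1 (O): bond orders sum to 2 → 0 H
  atom 3 (O): bond orders sum to 1 → 1 H
  atom 9 (O): bond orders sum to 2 → 0 H
  atom 15 (N): bond orders sum to 3 → 0 H
Lipinski HBD = 1.

1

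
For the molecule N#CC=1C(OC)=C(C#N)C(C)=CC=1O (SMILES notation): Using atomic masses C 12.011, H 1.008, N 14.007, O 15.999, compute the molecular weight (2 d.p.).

188.19 g/mol

First, the molecular formula is C10H8N2O2 (counting implicit H from valence).
  C: 10 × 12.011 = 120.110
  H: 8 × 1.008 = 8.064
  N: 2 × 14.007 = 28.014
  O: 2 × 15.999 = 31.998
Sum: 10×12.011 + 8×1.008 + 2×14.007 + 2×15.999 = 188.186 → 188.19 g/mol.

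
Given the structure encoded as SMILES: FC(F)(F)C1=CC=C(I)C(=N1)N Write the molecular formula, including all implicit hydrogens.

Walk through each heavy atom and fill implicit hydrogens from standard valence (C 4, N 3, O 2, S 2, halogen 1):
  atom 1: F (halogen, monovalent) → 0 H
  atom 2: C, bond orders sum to 4 (valence 4) → 0 H
  atom 3: F (halogen, monovalent) → 0 H
  atom 4: F (halogen, monovalent) → 0 H
  atom 5: C, bond orders sum to 4 (valence 4) → 0 H
  atom 6: C, bond orders sum to 3 (valence 4) → 1 H
  atom 7: C, bond orders sum to 3 (valence 4) → 1 H
  atom 8: C, bond orders sum to 4 (valence 4) → 0 H
  atom 9: I (halogen, monovalent) → 0 H
  atom 10: C, bond orders sum to 4 (valence 4) → 0 H
  atom 11: N, bond orders sum to 3 (valence 3) → 0 H
  atom 12: N, bond orders sum to 1 (valence 3) → 2 H
Totals → C:6, H:4, F:3, I:1, N:2.

C6H4F3IN2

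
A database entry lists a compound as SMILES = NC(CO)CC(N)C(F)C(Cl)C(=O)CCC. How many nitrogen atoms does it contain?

Scan the SMILES for N atoms (remember two-letter symbols like Cl and Br are single atoms).
Nitrogen count: 2.

2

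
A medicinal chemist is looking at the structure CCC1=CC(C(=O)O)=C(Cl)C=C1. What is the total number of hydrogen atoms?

Walk through each heavy atom and fill implicit hydrogens from standard valence (C 4, N 3, O 2, S 2, halogen 1):
  atom 1: C, bond orders sum to 1 (valence 4) → 3 H
  atom 2: C, bond orders sum to 2 (valence 4) → 2 H
  atom 3: C, bond orders sum to 4 (valence 4) → 0 H
  atom 4: C, bond orders sum to 3 (valence 4) → 1 H
  atom 5: C, bond orders sum to 4 (valence 4) → 0 H
  atom 6: C, bond orders sum to 4 (valence 4) → 0 H
  atom 7: O, bond orders sum to 2 (valence 2) → 0 H
  atom 8: O, bond orders sum to 1 (valence 2) → 1 H
  atom 9: C, bond orders sum to 4 (valence 4) → 0 H
  atom 10: Cl (halogen, monovalent) → 0 H
  atom 11: C, bond orders sum to 3 (valence 4) → 1 H
  atom 12: C, bond orders sum to 3 (valence 4) → 1 H
Total hydrogens: 9.

9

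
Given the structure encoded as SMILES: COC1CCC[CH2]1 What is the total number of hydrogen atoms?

Walk through each heavy atom and fill implicit hydrogens from standard valence (C 4, N 3, O 2, S 2, halogen 1):
  atom 1: C, bond orders sum to 1 (valence 4) → 3 H
  atom 2: O, bond orders sum to 2 (valence 2) → 0 H
  atom 3: C, bond orders sum to 3 (valence 4) → 1 H
  atom 4: C, bond orders sum to 2 (valence 4) → 2 H
  atom 5: C, bond orders sum to 2 (valence 4) → 2 H
  atom 6: C, bond orders sum to 2 (valence 4) → 2 H
  atom 7: C with explicit H count 2
Total hydrogens: 12.

12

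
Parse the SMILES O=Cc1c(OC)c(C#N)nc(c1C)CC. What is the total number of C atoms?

Count every carbon token in the SMILES (each C, including those in ring-closure positions and inside branches).
Carbon count: 11.

11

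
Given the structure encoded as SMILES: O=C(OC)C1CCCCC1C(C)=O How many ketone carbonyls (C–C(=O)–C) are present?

1

The ketone motif appears at heavy-atom position 11 in the SMILES.
Other groups present: 1 ester.
Ketone count: 1.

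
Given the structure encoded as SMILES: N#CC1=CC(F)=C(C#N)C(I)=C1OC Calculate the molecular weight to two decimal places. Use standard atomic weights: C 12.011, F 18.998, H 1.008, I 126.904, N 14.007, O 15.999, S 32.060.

302.05 g/mol

First, the molecular formula is C9H4FIN2O (counting implicit H from valence).
  C: 9 × 12.011 = 108.099
  F: 1 × 18.998 = 18.998
  H: 4 × 1.008 = 4.032
  I: 1 × 126.904 = 126.904
  N: 2 × 14.007 = 28.014
  O: 1 × 15.999 = 15.999
Sum: 9×12.011 + 1×18.998 + 4×1.008 + 1×126.904 + 2×14.007 + 1×15.999 = 302.046 → 302.05 g/mol.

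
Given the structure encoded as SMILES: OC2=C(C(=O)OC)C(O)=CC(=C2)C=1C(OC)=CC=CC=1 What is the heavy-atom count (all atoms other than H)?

20

Every atom symbol written in the SMILES (organic subset) is one heavy atom; implicit H are not written.
Heavy atoms by element → C:15, O:5.
Total: 20.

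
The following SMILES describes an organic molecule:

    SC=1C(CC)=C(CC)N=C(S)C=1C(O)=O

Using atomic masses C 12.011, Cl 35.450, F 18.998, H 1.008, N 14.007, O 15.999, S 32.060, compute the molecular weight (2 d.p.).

243.34 g/mol

First, the molecular formula is C10H13NO2S2 (counting implicit H from valence).
  C: 10 × 12.011 = 120.110
  H: 13 × 1.008 = 13.104
  N: 1 × 14.007 = 14.007
  O: 2 × 15.999 = 31.998
  S: 2 × 32.060 = 64.120
Sum: 10×12.011 + 13×1.008 + 1×14.007 + 2×15.999 + 2×32.060 = 243.339 → 243.34 g/mol.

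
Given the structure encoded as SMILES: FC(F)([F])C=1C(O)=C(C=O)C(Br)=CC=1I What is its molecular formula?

Walk through each heavy atom and fill implicit hydrogens from standard valence (C 4, N 3, O 2, S 2, halogen 1):
  atom 1: F (halogen, monovalent) → 0 H
  atom 2: C, bond orders sum to 4 (valence 4) → 0 H
  atom 3: F (halogen, monovalent) → 0 H
  atom 4: F with explicit H count 0
  atom 5: C, bond orders sum to 4 (valence 4) → 0 H
  atom 6: C, bond orders sum to 4 (valence 4) → 0 H
  atom 7: O, bond orders sum to 1 (valence 2) → 1 H
  atom 8: C, bond orders sum to 4 (valence 4) → 0 H
  atom 9: C, bond orders sum to 3 (valence 4) → 1 H
  atom 10: O, bond orders sum to 2 (valence 2) → 0 H
  atom 11: C, bond orders sum to 4 (valence 4) → 0 H
  atom 12: Br (halogen, monovalent) → 0 H
  atom 13: C, bond orders sum to 3 (valence 4) → 1 H
  atom 14: C, bond orders sum to 4 (valence 4) → 0 H
  atom 15: I (halogen, monovalent) → 0 H
Totals → C:8, H:3, Br:1, F:3, I:1, O:2.

C8H3BrF3IO2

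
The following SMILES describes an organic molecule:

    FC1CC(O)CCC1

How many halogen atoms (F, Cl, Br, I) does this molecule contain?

Halogen atoms appear at heavy-atom position 1 (1×F).
Other groups present: 1 hydroxyl.
Halogen count: 1.

1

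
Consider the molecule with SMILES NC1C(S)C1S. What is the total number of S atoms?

Scan the SMILES for S atoms (remember two-letter symbols like Cl and Br are single atoms).
Sulfur count: 2.

2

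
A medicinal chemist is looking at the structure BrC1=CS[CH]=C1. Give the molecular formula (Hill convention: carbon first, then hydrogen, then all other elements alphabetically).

C4H3BrS

Walk through each heavy atom and fill implicit hydrogens from standard valence (C 4, N 3, O 2, S 2, halogen 1):
  atom 1: Br (halogen, monovalent) → 0 H
  atom 2: C, bond orders sum to 4 (valence 4) → 0 H
  atom 3: C, bond orders sum to 3 (valence 4) → 1 H
  atom 4: S, bond orders sum to 2 (valence 2) → 0 H
  atom 5: C with explicit H count 1
  atom 6: C, bond orders sum to 3 (valence 4) → 1 H
Totals → C:4, H:3, Br:1, S:1.
In Hill order: C4H3BrS.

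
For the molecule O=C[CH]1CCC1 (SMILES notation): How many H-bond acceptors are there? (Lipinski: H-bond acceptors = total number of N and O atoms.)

1

N atoms: 0; O atoms: 1.
Lipinski HBA = 0 + 1 = 1.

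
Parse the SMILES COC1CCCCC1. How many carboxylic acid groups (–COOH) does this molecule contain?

0

Scan the SMILES for the carboxylic acid motif — none present.
Groups that are present: 1 ether.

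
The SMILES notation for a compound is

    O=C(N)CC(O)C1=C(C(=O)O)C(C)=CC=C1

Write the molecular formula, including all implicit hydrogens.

C11H13NO4

Walk through each heavy atom and fill implicit hydrogens from standard valence (C 4, N 3, O 2, S 2, halogen 1):
  atom 1: O, bond orders sum to 2 (valence 2) → 0 H
  atom 2: C, bond orders sum to 4 (valence 4) → 0 H
  atom 3: N, bond orders sum to 1 (valence 3) → 2 H
  atom 4: C, bond orders sum to 2 (valence 4) → 2 H
  atom 5: C, bond orders sum to 3 (valence 4) → 1 H
  atom 6: O, bond orders sum to 1 (valence 2) → 1 H
  atom 7: C, bond orders sum to 4 (valence 4) → 0 H
  atom 8: C, bond orders sum to 4 (valence 4) → 0 H
  atom 9: C, bond orders sum to 4 (valence 4) → 0 H
  atom 10: O, bond orders sum to 2 (valence 2) → 0 H
  atom 11: O, bond orders sum to 1 (valence 2) → 1 H
  atom 12: C, bond orders sum to 4 (valence 4) → 0 H
  atom 13: C, bond orders sum to 1 (valence 4) → 3 H
  atom 14: C, bond orders sum to 3 (valence 4) → 1 H
  atom 15: C, bond orders sum to 3 (valence 4) → 1 H
  atom 16: C, bond orders sum to 3 (valence 4) → 1 H
Totals → C:11, H:13, N:1, O:4.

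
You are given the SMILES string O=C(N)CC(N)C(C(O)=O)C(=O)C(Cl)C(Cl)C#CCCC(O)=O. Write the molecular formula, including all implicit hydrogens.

C13H16Cl2N2O6

Walk through each heavy atom and fill implicit hydrogens from standard valence (C 4, N 3, O 2, S 2, halogen 1):
  atom 1: O, bond orders sum to 2 (valence 2) → 0 H
  atom 2: C, bond orders sum to 4 (valence 4) → 0 H
  atom 3: N, bond orders sum to 1 (valence 3) → 2 H
  atom 4: C, bond orders sum to 2 (valence 4) → 2 H
  atom 5: C, bond orders sum to 3 (valence 4) → 1 H
  atom 6: N, bond orders sum to 1 (valence 3) → 2 H
  atom 7: C, bond orders sum to 3 (valence 4) → 1 H
  atom 8: C, bond orders sum to 4 (valence 4) → 0 H
  atom 9: O, bond orders sum to 1 (valence 2) → 1 H
  atom 10: O, bond orders sum to 2 (valence 2) → 0 H
  atom 11: C, bond orders sum to 4 (valence 4) → 0 H
  atom 12: O, bond orders sum to 2 (valence 2) → 0 H
  atom 13: C, bond orders sum to 3 (valence 4) → 1 H
  atom 14: Cl (halogen, monovalent) → 0 H
  atom 15: C, bond orders sum to 3 (valence 4) → 1 H
  atom 16: Cl (halogen, monovalent) → 0 H
  atom 17: C, bond orders sum to 4 (valence 4) → 0 H
  atom 18: C, bond orders sum to 4 (valence 4) → 0 H
  atom 19: C, bond orders sum to 2 (valence 4) → 2 H
  atom 20: C, bond orders sum to 2 (valence 4) → 2 H
  atom 21: C, bond orders sum to 4 (valence 4) → 0 H
  atom 22: O, bond orders sum to 1 (valence 2) → 1 H
  atom 23: O, bond orders sum to 2 (valence 2) → 0 H
Totals → C:13, H:16, Cl:2, N:2, O:6.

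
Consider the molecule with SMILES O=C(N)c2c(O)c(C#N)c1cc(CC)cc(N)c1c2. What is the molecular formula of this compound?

C14H13N3O2

Walk through each heavy atom and fill implicit hydrogens from standard valence (C 4, N 3, O 2, S 2, halogen 1); for lowercase aromatic atoms, an aromatic c carries 1 H when it has two neighbours and 0 H with three, and aromatic n carries 0 H:
  atom 1: O, bond orders sum to 2 (valence 2) → 0 H
  atom 2: C, bond orders sum to 4 (valence 4) → 0 H
  atom 3: N, bond orders sum to 1 (valence 3) → 2 H
  atom 4: aromatic c, 3 neighbours → 0 H
  atom 5: aromatic c, 3 neighbours → 0 H
  atom 6: O, bond orders sum to 1 (valence 2) → 1 H
  atom 7: aromatic c, 3 neighbours → 0 H
  atom 8: C, bond orders sum to 4 (valence 4) → 0 H
  atom 9: N, bond orders sum to 3 (valence 3) → 0 H
  atom 10: aromatic c, 3 neighbours → 0 H
  atom 11: aromatic c, 2 neighbours → 1 H
  atom 12: aromatic c, 3 neighbours → 0 H
  atom 13: C, bond orders sum to 2 (valence 4) → 2 H
  atom 14: C, bond orders sum to 1 (valence 4) → 3 H
  atom 15: aromatic c, 2 neighbours → 1 H
  atom 16: aromatic c, 3 neighbours → 0 H
  atom 17: N, bond orders sum to 1 (valence 3) → 2 H
  atom 18: aromatic c, 3 neighbours → 0 H
  atom 19: aromatic c, 2 neighbours → 1 H
Totals → C:14, H:13, N:3, O:2.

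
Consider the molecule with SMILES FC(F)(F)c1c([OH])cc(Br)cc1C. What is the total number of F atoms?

Scan the SMILES for F atoms (remember two-letter symbols like Cl and Br are single atoms).
Fluorine count: 3.

3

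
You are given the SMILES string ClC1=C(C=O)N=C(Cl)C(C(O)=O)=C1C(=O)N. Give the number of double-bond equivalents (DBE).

Degree of unsaturation = (number of rings) + (number of π bonds).
Ring closures in the SMILES: 1.
π bonds: 6 double bonds (each 1 DoU) → 6 DoU from unsaturation.
Total DoU = 1 + 6 = 7.

7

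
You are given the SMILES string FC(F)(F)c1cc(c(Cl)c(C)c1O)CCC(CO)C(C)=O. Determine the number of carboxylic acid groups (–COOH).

0

Scan the SMILES for the carboxylic acid motif — none present.
Groups that are present: 2 hydroxyl, 1 ketone.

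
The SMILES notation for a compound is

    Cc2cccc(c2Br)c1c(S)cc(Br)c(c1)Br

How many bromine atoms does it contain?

Scan the SMILES for Br atoms (remember two-letter symbols like Cl and Br are single atoms).
Bromine count: 3.

3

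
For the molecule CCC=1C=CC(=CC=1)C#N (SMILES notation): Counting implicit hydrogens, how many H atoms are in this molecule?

Walk through each heavy atom and fill implicit hydrogens from standard valence (C 4, N 3, O 2, S 2, halogen 1):
  atom 1: C, bond orders sum to 1 (valence 4) → 3 H
  atom 2: C, bond orders sum to 2 (valence 4) → 2 H
  atom 3: C, bond orders sum to 4 (valence 4) → 0 H
  atom 4: C, bond orders sum to 3 (valence 4) → 1 H
  atom 5: C, bond orders sum to 3 (valence 4) → 1 H
  atom 6: C, bond orders sum to 4 (valence 4) → 0 H
  atom 7: C, bond orders sum to 3 (valence 4) → 1 H
  atom 8: C, bond orders sum to 3 (valence 4) → 1 H
  atom 9: C, bond orders sum to 4 (valence 4) → 0 H
  atom 10: N, bond orders sum to 3 (valence 3) → 0 H
Total hydrogens: 9.

9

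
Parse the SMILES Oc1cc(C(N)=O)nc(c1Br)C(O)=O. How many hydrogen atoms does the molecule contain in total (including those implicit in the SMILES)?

5

Walk through each heavy atom and fill implicit hydrogens from standard valence (C 4, N 3, O 2, S 2, halogen 1); for lowercase aromatic atoms, an aromatic c carries 1 H when it has two neighbours and 0 H with three, and aromatic n carries 0 H:
  atom 1: O, bond orders sum to 1 (valence 2) → 1 H
  atom 2: aromatic c, 3 neighbours → 0 H
  atom 3: aromatic c, 2 neighbours → 1 H
  atom 4: aromatic c, 3 neighbours → 0 H
  atom 5: C, bond orders sum to 4 (valence 4) → 0 H
  atom 6: N, bond orders sum to 1 (valence 3) → 2 H
  atom 7: O, bond orders sum to 2 (valence 2) → 0 H
  atom 8: aromatic n, 2 neighbours → 0 H
  atom 9: aromatic c, 3 neighbours → 0 H
  atom 10: aromatic c, 3 neighbours → 0 H
  atom 11: Br (halogen, monovalent) → 0 H
  atom 12: C, bond orders sum to 4 (valence 4) → 0 H
  atom 13: O, bond orders sum to 1 (valence 2) → 1 H
  atom 14: O, bond orders sum to 2 (valence 2) → 0 H
Total hydrogens: 5.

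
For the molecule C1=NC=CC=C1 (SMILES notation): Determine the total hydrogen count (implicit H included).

Walk through each heavy atom and fill implicit hydrogens from standard valence (C 4, N 3, O 2, S 2, halogen 1):
  atom 1: C, bond orders sum to 3 (valence 4) → 1 H
  atom 2: N, bond orders sum to 3 (valence 3) → 0 H
  atom 3: C, bond orders sum to 3 (valence 4) → 1 H
  atom 4: C, bond orders sum to 3 (valence 4) → 1 H
  atom 5: C, bond orders sum to 3 (valence 4) → 1 H
  atom 6: C, bond orders sum to 3 (valence 4) → 1 H
Total hydrogens: 5.

5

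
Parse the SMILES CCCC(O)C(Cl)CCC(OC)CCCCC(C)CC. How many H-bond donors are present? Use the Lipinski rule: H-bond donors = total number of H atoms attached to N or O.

Donors: find every N or O and count the H atoms it carries.
  atom 5 (O): bond orders sum to 1 → 1 H
  atom 11 (O): bond orders sum to 2 → 0 H
Lipinski HBD = 1.

1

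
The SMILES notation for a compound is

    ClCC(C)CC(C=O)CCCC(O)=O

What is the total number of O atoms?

Scan the SMILES for O atoms (remember two-letter symbols like Cl and Br are single atoms).
Oxygen count: 3.

3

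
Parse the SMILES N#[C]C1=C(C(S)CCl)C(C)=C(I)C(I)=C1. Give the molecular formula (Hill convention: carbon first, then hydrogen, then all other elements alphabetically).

Walk through each heavy atom and fill implicit hydrogens from standard valence (C 4, N 3, O 2, S 2, halogen 1):
  atom 1: N, bond orders sum to 3 (valence 3) → 0 H
  atom 2: C with explicit H count 0
  atom 3: C, bond orders sum to 4 (valence 4) → 0 H
  atom 4: C, bond orders sum to 4 (valence 4) → 0 H
  atom 5: C, bond orders sum to 3 (valence 4) → 1 H
  atom 6: S, bond orders sum to 1 (valence 2) → 1 H
  atom 7: C, bond orders sum to 2 (valence 4) → 2 H
  atom 8: Cl (halogen, monovalent) → 0 H
  atom 9: C, bond orders sum to 4 (valence 4) → 0 H
  atom 10: C, bond orders sum to 1 (valence 4) → 3 H
  atom 11: C, bond orders sum to 4 (valence 4) → 0 H
  atom 12: I (halogen, monovalent) → 0 H
  atom 13: C, bond orders sum to 4 (valence 4) → 0 H
  atom 14: I (halogen, monovalent) → 0 H
  atom 15: C, bond orders sum to 3 (valence 4) → 1 H
Totals → C:10, H:8, Cl:1, I:2, N:1, S:1.
In Hill order: C10H8ClI2NS.

C10H8ClI2NS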